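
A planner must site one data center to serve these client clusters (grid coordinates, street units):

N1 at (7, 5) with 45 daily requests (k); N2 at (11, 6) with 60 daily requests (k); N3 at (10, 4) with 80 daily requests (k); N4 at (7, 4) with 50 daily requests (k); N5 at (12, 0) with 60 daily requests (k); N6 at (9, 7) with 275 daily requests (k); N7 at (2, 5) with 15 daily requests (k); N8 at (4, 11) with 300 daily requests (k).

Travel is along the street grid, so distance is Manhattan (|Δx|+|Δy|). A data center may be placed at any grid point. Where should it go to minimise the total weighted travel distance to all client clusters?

Manhattan distance separates: Σwᵢ(|x−xᵢ|+|y−yᵢ|) = Σwᵢ|x−xᵢ| + Σwᵢ|y−yᵢ|, so x and y are optimised independently as 1-D weighted medians.
Total weight W = 885; half = 442.5.
x-coordinate, sorted with cumulative weight:
  x=2 (N7, w=15) cum 15
  x=4 (N8, w=300) cum 315
  x=7 (N1, w=45) cum 360
  x=7 (N4, w=50) cum 410
  x=9 (N6, w=275) cum 685  ← median
  x=10 (N3, w=80) cum 765
  x=11 (N2, w=60) cum 825
  x=12 (N5, w=60) cum 885
⇒ x* = 9
y-coordinate, sorted with cumulative weight:
  y=0 (N5, w=60) cum 60
  y=4 (N3, w=80) cum 140
  y=4 (N4, w=50) cum 190
  y=5 (N1, w=45) cum 235
  y=5 (N7, w=15) cum 250
  y=6 (N2, w=60) cum 310
  y=7 (N6, w=275) cum 585  ← median
  y=11 (N8, w=300) cum 885
⇒ y* = 7

(9, 7)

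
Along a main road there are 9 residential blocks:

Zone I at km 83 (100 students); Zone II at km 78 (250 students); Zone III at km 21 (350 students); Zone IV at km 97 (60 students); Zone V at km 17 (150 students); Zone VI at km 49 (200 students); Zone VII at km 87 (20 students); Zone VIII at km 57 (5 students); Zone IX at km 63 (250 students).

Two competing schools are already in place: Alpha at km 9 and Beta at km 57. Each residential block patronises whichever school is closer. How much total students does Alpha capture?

500

The indifferent point is the midpoint (9+57)/2 = 33; residential blocks left of it (closer to Alpha at 9) go to Alpha, those right go to Beta.
  Zone V at 17 (w=150) → Alpha
  Zone III at 21 (w=350) → Alpha
  Zone VI at 49 (w=200) → Beta
  Zone VIII at 57 (w=5) → Beta
  Zone IX at 63 (w=250) → Beta
  Zone II at 78 (w=250) → Beta
  Zone I at 83 (w=100) → Beta
  Zone VII at 87 (w=20) → Beta
  Zone IV at 97 (w=60) → Beta
Alpha captures 500; Beta captures 885.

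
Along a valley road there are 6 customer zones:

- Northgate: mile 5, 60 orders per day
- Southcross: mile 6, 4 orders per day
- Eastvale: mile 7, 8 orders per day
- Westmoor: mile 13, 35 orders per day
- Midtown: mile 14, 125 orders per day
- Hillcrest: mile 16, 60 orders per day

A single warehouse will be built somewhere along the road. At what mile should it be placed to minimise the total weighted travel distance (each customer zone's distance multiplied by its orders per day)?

For a sum of weighted absolute distances on a line, the optimum is the weighted median (not the mean). Total weight W = 292; half-weight = 146.
Sort by position and accumulate weight:
  mile 5 (Northgate, w=60) → cum 60
  mile 6 (Southcross, w=4) → cum 64
  mile 7 (Eastvale, w=8) → cum 72
  mile 13 (Westmoor, w=35) → cum 107
  mile 14 (Midtown, w=125) → cum 232  ≥ 146 → median here
  mile 16 (Hillcrest, w=60) → cum 292
Optimal location: mile 14.

x = 14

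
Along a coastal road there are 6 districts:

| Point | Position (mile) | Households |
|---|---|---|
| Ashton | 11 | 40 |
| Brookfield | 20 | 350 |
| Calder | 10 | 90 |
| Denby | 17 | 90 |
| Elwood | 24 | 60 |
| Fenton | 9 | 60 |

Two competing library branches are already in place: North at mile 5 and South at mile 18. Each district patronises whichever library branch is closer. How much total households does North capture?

The indifferent point is the midpoint (5+18)/2 = 11.5; districts left of it (closer to North at 5) go to North, those right go to South.
  Fenton at 9 (w=60) → North
  Calder at 10 (w=90) → North
  Ashton at 11 (w=40) → North
  Denby at 17 (w=90) → South
  Brookfield at 20 (w=350) → South
  Elwood at 24 (w=60) → South
North captures 190; South captures 500.

190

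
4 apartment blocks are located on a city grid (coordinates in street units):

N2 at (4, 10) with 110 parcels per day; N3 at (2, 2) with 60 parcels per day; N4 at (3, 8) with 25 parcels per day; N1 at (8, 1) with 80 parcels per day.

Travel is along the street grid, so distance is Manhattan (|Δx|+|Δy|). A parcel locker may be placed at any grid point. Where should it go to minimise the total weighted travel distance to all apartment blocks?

(4, 2)

Manhattan distance separates: Σwᵢ(|x−xᵢ|+|y−yᵢ|) = Σwᵢ|x−xᵢ| + Σwᵢ|y−yᵢ|, so x and y are optimised independently as 1-D weighted medians.
Total weight W = 275; half = 137.5.
x-coordinate, sorted with cumulative weight:
  x=2 (N3, w=60) cum 60
  x=3 (N4, w=25) cum 85
  x=4 (N2, w=110) cum 195  ← median
  x=8 (N1, w=80) cum 275
⇒ x* = 4
y-coordinate, sorted with cumulative weight:
  y=1 (N1, w=80) cum 80
  y=2 (N3, w=60) cum 140  ← median
  y=8 (N4, w=25) cum 165
  y=10 (N2, w=110) cum 275
⇒ y* = 2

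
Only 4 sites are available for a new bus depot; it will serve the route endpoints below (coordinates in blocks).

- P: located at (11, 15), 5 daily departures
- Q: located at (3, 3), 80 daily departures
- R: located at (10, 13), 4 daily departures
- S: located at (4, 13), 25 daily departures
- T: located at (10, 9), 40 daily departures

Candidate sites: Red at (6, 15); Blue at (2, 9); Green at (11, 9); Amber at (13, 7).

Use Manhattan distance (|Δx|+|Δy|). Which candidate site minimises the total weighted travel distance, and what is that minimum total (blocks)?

Total weighted distance at each candidate:
  Red (6, 15): total = 1749
  Blue (2, 9): total = 1153
  Green (11, 9): total = 1485
  Amber (13, 7): total = 1781
Minimum is at Blue with total 1153 blocks.

Blue, total 1153 blocks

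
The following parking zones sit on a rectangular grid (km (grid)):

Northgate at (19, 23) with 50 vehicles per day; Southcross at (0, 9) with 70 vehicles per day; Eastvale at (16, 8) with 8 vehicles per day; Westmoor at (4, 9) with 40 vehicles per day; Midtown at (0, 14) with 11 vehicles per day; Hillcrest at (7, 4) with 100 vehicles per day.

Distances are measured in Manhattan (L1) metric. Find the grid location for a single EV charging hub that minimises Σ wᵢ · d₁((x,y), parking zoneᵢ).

(7, 9)

Manhattan distance separates: Σwᵢ(|x−xᵢ|+|y−yᵢ|) = Σwᵢ|x−xᵢ| + Σwᵢ|y−yᵢ|, so x and y are optimised independently as 1-D weighted medians.
Total weight W = 279; half = 139.5.
x-coordinate, sorted with cumulative weight:
  x=0 (Southcross, w=70) cum 70
  x=0 (Midtown, w=11) cum 81
  x=4 (Westmoor, w=40) cum 121
  x=7 (Hillcrest, w=100) cum 221  ← median
  x=16 (Eastvale, w=8) cum 229
  x=19 (Northgate, w=50) cum 279
⇒ x* = 7
y-coordinate, sorted with cumulative weight:
  y=4 (Hillcrest, w=100) cum 100
  y=8 (Eastvale, w=8) cum 108
  y=9 (Southcross, w=70) cum 178  ← median
  y=9 (Westmoor, w=40) cum 218
  y=14 (Midtown, w=11) cum 229
  y=23 (Northgate, w=50) cum 279
⇒ y* = 9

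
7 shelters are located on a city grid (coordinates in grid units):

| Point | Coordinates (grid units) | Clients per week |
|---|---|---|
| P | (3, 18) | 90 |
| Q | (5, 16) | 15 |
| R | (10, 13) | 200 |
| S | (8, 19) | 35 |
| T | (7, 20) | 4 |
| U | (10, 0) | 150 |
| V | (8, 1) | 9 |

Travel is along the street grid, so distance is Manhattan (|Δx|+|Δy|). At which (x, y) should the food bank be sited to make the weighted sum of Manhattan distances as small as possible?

Manhattan distance separates: Σwᵢ(|x−xᵢ|+|y−yᵢ|) = Σwᵢ|x−xᵢ| + Σwᵢ|y−yᵢ|, so x and y are optimised independently as 1-D weighted medians.
Total weight W = 503; half = 251.5.
x-coordinate, sorted with cumulative weight:
  x=3 (P, w=90) cum 90
  x=5 (Q, w=15) cum 105
  x=7 (T, w=4) cum 109
  x=8 (S, w=35) cum 144
  x=8 (V, w=9) cum 153
  x=10 (R, w=200) cum 353  ← median
  x=10 (U, w=150) cum 503
⇒ x* = 10
y-coordinate, sorted with cumulative weight:
  y=0 (U, w=150) cum 150
  y=1 (V, w=9) cum 159
  y=13 (R, w=200) cum 359  ← median
  y=16 (Q, w=15) cum 374
  y=18 (P, w=90) cum 464
  y=19 (S, w=35) cum 499
  y=20 (T, w=4) cum 503
⇒ y* = 13

(10, 13)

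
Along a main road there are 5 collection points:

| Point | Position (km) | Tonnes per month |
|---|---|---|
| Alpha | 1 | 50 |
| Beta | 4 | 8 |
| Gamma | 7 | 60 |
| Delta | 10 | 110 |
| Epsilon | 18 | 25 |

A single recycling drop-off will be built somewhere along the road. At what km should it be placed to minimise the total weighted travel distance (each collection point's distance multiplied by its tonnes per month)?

x = 10

For a sum of weighted absolute distances on a line, the optimum is the weighted median (not the mean). Total weight W = 253; half-weight = 126.5.
Sort by position and accumulate weight:
  km 1 (Alpha, w=50) → cum 50
  km 4 (Beta, w=8) → cum 58
  km 7 (Gamma, w=60) → cum 118
  km 10 (Delta, w=110) → cum 228  ≥ 126.5 → median here
  km 18 (Epsilon, w=25) → cum 253
Optimal location: km 10.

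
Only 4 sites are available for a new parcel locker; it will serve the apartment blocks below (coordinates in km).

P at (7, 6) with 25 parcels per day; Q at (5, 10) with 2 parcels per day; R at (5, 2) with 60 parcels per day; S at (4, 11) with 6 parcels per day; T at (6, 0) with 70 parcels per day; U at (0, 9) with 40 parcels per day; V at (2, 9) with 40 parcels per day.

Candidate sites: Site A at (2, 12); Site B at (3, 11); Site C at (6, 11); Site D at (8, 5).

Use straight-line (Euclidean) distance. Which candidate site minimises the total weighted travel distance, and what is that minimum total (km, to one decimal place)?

Total weighted distance at each candidate:
  Site A (2, 12): total = 1992.0
  Site B (3, 11): total = 1755.5
  Site C (6, 11): total = 1887.5
  Site D (8, 5): total = 1368.0
Minimum is at Site D with total 1368.0 km.

Site D, total 1368.0 km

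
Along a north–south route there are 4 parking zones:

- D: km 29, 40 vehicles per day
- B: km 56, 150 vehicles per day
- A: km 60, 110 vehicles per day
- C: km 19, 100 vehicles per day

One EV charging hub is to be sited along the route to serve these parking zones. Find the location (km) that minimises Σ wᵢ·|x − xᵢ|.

x = 56

For a sum of weighted absolute distances on a line, the optimum is the weighted median (not the mean). Total weight W = 400; half-weight = 200.
Sort by position and accumulate weight:
  km 19 (C, w=100) → cum 100
  km 29 (D, w=40) → cum 140
  km 56 (B, w=150) → cum 290  ≥ 200 → median here
  km 60 (A, w=110) → cum 400
Optimal location: km 56.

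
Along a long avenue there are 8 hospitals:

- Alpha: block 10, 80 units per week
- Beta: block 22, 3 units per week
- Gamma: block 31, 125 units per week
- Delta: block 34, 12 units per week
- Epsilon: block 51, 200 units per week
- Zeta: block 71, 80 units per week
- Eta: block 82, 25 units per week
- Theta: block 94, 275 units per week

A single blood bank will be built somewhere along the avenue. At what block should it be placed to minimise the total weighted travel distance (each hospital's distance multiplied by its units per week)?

x = 51

For a sum of weighted absolute distances on a line, the optimum is the weighted median (not the mean). Total weight W = 800; half-weight = 400.
Sort by position and accumulate weight:
  block 10 (Alpha, w=80) → cum 80
  block 22 (Beta, w=3) → cum 83
  block 31 (Gamma, w=125) → cum 208
  block 34 (Delta, w=12) → cum 220
  block 51 (Epsilon, w=200) → cum 420  ≥ 400 → median here
  block 71 (Zeta, w=80) → cum 500
  block 82 (Eta, w=25) → cum 525
  block 94 (Theta, w=275) → cum 800
Optimal location: block 51.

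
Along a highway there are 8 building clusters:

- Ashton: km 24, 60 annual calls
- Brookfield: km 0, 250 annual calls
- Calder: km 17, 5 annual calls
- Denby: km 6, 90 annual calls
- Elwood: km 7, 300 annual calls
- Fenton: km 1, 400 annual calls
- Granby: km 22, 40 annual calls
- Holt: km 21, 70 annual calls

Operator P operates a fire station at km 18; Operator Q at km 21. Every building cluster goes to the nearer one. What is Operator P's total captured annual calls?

The indifferent point is the midpoint (18+21)/2 = 19.5; building clusters left of it (closer to Operator P at 18) go to Operator P, those right go to Operator Q.
  Brookfield at 0 (w=250) → Operator P
  Fenton at 1 (w=400) → Operator P
  Denby at 6 (w=90) → Operator P
  Elwood at 7 (w=300) → Operator P
  Calder at 17 (w=5) → Operator P
  Holt at 21 (w=70) → Operator Q
  Granby at 22 (w=40) → Operator Q
  Ashton at 24 (w=60) → Operator Q
Operator P captures 1045; Operator Q captures 170.

1045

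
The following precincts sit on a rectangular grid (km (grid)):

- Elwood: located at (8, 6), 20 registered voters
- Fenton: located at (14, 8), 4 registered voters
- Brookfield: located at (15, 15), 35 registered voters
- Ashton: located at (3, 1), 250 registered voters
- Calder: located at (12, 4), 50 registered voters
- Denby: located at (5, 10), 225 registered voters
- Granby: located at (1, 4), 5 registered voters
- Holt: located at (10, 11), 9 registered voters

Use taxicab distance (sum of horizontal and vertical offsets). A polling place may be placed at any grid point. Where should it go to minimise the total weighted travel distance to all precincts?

Manhattan distance separates: Σwᵢ(|x−xᵢ|+|y−yᵢ|) = Σwᵢ|x−xᵢ| + Σwᵢ|y−yᵢ|, so x and y are optimised independently as 1-D weighted medians.
Total weight W = 598; half = 299.
x-coordinate, sorted with cumulative weight:
  x=1 (Granby, w=5) cum 5
  x=3 (Ashton, w=250) cum 255
  x=5 (Denby, w=225) cum 480  ← median
  x=8 (Elwood, w=20) cum 500
  x=10 (Holt, w=9) cum 509
  x=12 (Calder, w=50) cum 559
  x=14 (Fenton, w=4) cum 563
  x=15 (Brookfield, w=35) cum 598
⇒ x* = 5
y-coordinate, sorted with cumulative weight:
  y=1 (Ashton, w=250) cum 250
  y=4 (Calder, w=50) cum 300  ← median
  y=4 (Granby, w=5) cum 305
  y=6 (Elwood, w=20) cum 325
  y=8 (Fenton, w=4) cum 329
  y=10 (Denby, w=225) cum 554
  y=11 (Holt, w=9) cum 563
  y=15 (Brookfield, w=35) cum 598
⇒ y* = 4

(5, 4)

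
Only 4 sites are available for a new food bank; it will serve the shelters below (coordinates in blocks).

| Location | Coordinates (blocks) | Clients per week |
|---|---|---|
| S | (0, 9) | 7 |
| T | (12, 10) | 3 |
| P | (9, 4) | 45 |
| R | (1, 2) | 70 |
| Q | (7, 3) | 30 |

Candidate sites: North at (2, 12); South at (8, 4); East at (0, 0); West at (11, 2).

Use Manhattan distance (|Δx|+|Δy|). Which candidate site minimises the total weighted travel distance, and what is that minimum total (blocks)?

Total weighted distance at each candidate:
  North (2, 12): total = 1936
  South (8, 4): total = 856
  East (0, 0): total = 1224
  West (11, 2): total = 1183
Minimum is at South with total 856 blocks.

South, total 856 blocks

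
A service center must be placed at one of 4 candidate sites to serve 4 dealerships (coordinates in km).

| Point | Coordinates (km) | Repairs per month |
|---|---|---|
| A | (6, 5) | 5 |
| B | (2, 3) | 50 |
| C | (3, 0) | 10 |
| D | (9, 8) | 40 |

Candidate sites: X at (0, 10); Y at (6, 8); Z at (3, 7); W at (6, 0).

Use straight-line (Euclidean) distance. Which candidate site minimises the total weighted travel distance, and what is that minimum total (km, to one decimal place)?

Total weighted distance at each candidate:
  X (0, 10): total = 876.2
  Y (6, 8): total = 540.6
  Z (3, 7): total = 537.5
  W (6, 0): total = 646.8
Minimum is at Z with total 537.5 km.

Z, total 537.5 km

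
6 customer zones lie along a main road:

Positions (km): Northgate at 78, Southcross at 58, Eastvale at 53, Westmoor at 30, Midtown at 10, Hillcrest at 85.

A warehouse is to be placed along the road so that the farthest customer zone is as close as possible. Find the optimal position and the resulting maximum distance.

The 1-center on a line is the midpoint of the two extreme points: leftmost at 10, rightmost at 85.
Optimal location = (10 + 85)/2 = 47.5; maximum distance = (85 − 10)/2 = 37.5.

location 47.5, max distance 37.5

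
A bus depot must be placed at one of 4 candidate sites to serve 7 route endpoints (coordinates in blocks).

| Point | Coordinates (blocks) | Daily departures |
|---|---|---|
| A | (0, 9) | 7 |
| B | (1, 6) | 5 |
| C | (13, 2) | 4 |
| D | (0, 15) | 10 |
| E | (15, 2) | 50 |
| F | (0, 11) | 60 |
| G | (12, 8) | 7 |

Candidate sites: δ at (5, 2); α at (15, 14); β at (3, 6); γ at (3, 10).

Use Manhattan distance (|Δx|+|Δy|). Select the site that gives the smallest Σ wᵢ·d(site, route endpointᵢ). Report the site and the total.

Total weighted distance at each candidate:
  δ (5, 2): total = 1767
  α (15, 14): total = 2209
  β (3, 6): total = 1585
  γ (3, 10): total = 1527
Minimum is at γ with total 1527 blocks.

γ, total 1527 blocks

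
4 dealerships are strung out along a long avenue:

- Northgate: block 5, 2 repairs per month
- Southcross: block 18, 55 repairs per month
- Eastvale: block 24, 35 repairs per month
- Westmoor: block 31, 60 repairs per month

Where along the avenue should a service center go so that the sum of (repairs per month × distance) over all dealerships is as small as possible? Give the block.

For a sum of weighted absolute distances on a line, the optimum is the weighted median (not the mean). Total weight W = 152; half-weight = 76.
Sort by position and accumulate weight:
  block 5 (Northgate, w=2) → cum 2
  block 18 (Southcross, w=55) → cum 57
  block 24 (Eastvale, w=35) → cum 92  ≥ 76 → median here
  block 31 (Westmoor, w=60) → cum 152
Optimal location: block 24.

x = 24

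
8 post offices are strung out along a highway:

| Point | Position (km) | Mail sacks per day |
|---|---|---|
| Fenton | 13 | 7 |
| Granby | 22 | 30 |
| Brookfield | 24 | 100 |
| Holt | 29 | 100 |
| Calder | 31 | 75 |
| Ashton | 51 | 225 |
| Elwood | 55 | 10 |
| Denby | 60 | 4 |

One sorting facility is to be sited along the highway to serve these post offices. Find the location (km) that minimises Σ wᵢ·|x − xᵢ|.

For a sum of weighted absolute distances on a line, the optimum is the weighted median (not the mean). Total weight W = 551; half-weight = 275.5.
Sort by position and accumulate weight:
  km 13 (Fenton, w=7) → cum 7
  km 22 (Granby, w=30) → cum 37
  km 24 (Brookfield, w=100) → cum 137
  km 29 (Holt, w=100) → cum 237
  km 31 (Calder, w=75) → cum 312  ≥ 275.5 → median here
  km 51 (Ashton, w=225) → cum 537
  km 55 (Elwood, w=10) → cum 547
  km 60 (Denby, w=4) → cum 551
Optimal location: km 31.

x = 31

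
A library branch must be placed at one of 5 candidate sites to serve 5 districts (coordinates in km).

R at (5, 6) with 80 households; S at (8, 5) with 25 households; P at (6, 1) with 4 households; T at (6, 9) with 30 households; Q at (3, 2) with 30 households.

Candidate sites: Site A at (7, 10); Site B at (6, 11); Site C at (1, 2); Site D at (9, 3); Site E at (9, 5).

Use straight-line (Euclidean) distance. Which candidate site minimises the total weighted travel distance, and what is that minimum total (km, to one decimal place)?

Site E, total 726.1 km

Total weighted distance at each candidate:
  Site A (7, 10): total = 832.2
  Site B (6, 11): total = 950.6
  Site C (1, 2): total = 981.4
  Site D (9, 3): total = 854.1
  Site E (9, 5): total = 726.1
Minimum is at Site E with total 726.1 km.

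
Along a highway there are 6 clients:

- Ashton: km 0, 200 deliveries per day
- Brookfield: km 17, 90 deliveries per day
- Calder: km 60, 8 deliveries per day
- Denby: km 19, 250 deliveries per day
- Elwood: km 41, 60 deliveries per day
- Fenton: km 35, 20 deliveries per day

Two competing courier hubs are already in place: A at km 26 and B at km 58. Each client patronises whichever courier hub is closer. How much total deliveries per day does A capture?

620

The indifferent point is the midpoint (26+58)/2 = 42; clients left of it (closer to A at 26) go to A, those right go to B.
  Ashton at 0 (w=200) → A
  Brookfield at 17 (w=90) → A
  Denby at 19 (w=250) → A
  Fenton at 35 (w=20) → A
  Elwood at 41 (w=60) → A
  Calder at 60 (w=8) → B
A captures 620; B captures 8.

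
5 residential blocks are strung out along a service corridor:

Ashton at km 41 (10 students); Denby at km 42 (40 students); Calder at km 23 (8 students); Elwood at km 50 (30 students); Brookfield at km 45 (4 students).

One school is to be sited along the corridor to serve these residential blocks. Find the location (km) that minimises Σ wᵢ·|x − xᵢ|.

x = 42

For a sum of weighted absolute distances on a line, the optimum is the weighted median (not the mean). Total weight W = 92; half-weight = 46.
Sort by position and accumulate weight:
  km 23 (Calder, w=8) → cum 8
  km 41 (Ashton, w=10) → cum 18
  km 42 (Denby, w=40) → cum 58  ≥ 46 → median here
  km 45 (Brookfield, w=4) → cum 62
  km 50 (Elwood, w=30) → cum 92
Optimal location: km 42.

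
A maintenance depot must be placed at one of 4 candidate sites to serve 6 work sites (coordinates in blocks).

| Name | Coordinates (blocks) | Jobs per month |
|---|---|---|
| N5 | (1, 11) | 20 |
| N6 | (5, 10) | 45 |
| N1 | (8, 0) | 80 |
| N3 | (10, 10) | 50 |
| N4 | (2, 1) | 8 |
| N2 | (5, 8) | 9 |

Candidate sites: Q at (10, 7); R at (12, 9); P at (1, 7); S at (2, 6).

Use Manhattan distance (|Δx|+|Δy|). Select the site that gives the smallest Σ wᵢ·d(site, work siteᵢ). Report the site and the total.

Q, total 1656 blocks

Total weighted distance at each candidate:
  Q (10, 7): total = 1656
  R (12, 9): total = 2026
  P (1, 7): total = 2216
  S (2, 6): total = 2080
Minimum is at Q with total 1656 blocks.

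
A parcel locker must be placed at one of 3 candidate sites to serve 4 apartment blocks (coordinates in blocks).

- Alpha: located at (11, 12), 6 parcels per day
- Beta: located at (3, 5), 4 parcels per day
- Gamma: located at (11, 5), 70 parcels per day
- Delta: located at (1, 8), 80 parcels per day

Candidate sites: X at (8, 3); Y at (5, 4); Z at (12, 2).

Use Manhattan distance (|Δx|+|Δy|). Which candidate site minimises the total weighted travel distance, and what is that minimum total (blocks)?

Total weighted distance at each candidate:
  X (8, 3): total = 1410
  Y (5, 4): total = 1226
  Z (12, 2): total = 1754
Minimum is at Y with total 1226 blocks.

Y, total 1226 blocks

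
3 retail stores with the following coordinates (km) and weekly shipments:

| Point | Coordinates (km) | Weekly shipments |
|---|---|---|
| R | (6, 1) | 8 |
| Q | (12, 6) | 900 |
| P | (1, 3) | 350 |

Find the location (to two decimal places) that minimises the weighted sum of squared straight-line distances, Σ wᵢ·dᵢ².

(8.90, 5.13)

The minimiser of Σwᵢ‖p−pᵢ‖² is the weighted centroid p* = (Σwᵢpᵢ)/(Σwᵢ).
Σwᵢ = 1258.
Σwᵢxᵢ = 8·6 + 900·12 + 350·1 = 11198.
Σwᵢyᵢ = 8·1 + 900·6 + 350·3 = 6458.
x* = 11198/1258 = 8.90, y* = 6458/1258 = 5.13.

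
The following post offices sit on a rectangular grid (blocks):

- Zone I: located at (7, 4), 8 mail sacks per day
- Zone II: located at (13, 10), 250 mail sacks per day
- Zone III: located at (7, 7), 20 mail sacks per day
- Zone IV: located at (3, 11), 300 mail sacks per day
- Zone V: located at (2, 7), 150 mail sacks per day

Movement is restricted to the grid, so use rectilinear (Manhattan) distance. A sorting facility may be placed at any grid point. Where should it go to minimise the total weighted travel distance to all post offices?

Manhattan distance separates: Σwᵢ(|x−xᵢ|+|y−yᵢ|) = Σwᵢ|x−xᵢ| + Σwᵢ|y−yᵢ|, so x and y are optimised independently as 1-D weighted medians.
Total weight W = 728; half = 364.
x-coordinate, sorted with cumulative weight:
  x=2 (Zone V, w=150) cum 150
  x=3 (Zone IV, w=300) cum 450  ← median
  x=7 (Zone I, w=8) cum 458
  x=7 (Zone III, w=20) cum 478
  x=13 (Zone II, w=250) cum 728
⇒ x* = 3
y-coordinate, sorted with cumulative weight:
  y=4 (Zone I, w=8) cum 8
  y=7 (Zone III, w=20) cum 28
  y=7 (Zone V, w=150) cum 178
  y=10 (Zone II, w=250) cum 428  ← median
  y=11 (Zone IV, w=300) cum 728
⇒ y* = 10

(3, 10)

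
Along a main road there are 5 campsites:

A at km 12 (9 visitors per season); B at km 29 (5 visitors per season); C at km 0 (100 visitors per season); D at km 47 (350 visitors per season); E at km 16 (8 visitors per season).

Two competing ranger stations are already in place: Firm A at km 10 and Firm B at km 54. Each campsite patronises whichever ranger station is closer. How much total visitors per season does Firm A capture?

122

The indifferent point is the midpoint (10+54)/2 = 32; campsites left of it (closer to Firm A at 10) go to Firm A, those right go to Firm B.
  C at 0 (w=100) → Firm A
  A at 12 (w=9) → Firm A
  E at 16 (w=8) → Firm A
  B at 29 (w=5) → Firm A
  D at 47 (w=350) → Firm B
Firm A captures 122; Firm B captures 350.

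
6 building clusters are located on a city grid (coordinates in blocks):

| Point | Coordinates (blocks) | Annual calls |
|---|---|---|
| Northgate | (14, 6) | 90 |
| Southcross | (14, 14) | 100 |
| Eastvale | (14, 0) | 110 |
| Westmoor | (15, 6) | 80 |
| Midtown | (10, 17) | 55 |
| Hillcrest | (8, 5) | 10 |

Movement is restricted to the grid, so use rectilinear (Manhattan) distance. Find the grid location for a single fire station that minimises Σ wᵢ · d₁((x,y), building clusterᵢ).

(14, 6)

Manhattan distance separates: Σwᵢ(|x−xᵢ|+|y−yᵢ|) = Σwᵢ|x−xᵢ| + Σwᵢ|y−yᵢ|, so x and y are optimised independently as 1-D weighted medians.
Total weight W = 445; half = 222.5.
x-coordinate, sorted with cumulative weight:
  x=8 (Hillcrest, w=10) cum 10
  x=10 (Midtown, w=55) cum 65
  x=14 (Northgate, w=90) cum 155
  x=14 (Southcross, w=100) cum 255  ← median
  x=14 (Eastvale, w=110) cum 365
  x=15 (Westmoor, w=80) cum 445
⇒ x* = 14
y-coordinate, sorted with cumulative weight:
  y=0 (Eastvale, w=110) cum 110
  y=5 (Hillcrest, w=10) cum 120
  y=6 (Northgate, w=90) cum 210
  y=6 (Westmoor, w=80) cum 290  ← median
  y=14 (Southcross, w=100) cum 390
  y=17 (Midtown, w=55) cum 445
⇒ y* = 6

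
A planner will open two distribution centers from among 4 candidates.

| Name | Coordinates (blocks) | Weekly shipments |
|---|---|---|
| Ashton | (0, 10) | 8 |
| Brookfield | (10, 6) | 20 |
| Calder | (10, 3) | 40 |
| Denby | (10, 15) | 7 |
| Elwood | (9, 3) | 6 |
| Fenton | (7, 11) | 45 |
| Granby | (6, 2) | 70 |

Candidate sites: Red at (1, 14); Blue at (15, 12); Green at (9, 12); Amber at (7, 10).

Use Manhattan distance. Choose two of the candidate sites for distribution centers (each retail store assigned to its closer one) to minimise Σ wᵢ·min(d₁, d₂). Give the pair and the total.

{Green, Amber}, total 1353

Evaluate every pair (each demand assigned to the nearer of the two):
  {Green, Amber}: total = 1353
  {Red, Amber}: total = 1365
  {Blue, Amber}: total = 1381
  {Red, Green}: total = 1707
  {Blue, Green}: total = 1755
  {Red, Blue}: total = 2561
Best pair: {Green, Amber} with total 1353.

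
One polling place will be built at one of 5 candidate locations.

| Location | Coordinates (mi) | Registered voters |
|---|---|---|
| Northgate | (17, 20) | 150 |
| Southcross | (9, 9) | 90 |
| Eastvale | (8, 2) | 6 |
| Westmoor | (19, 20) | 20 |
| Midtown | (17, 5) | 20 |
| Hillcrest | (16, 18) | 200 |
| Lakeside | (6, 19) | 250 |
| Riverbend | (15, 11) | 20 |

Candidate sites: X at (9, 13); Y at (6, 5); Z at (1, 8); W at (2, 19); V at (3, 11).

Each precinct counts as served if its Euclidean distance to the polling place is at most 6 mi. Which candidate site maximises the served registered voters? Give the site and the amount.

W, covering 250

Coverage radius r = 6 mi; a point is covered iff (Δx)²+(Δy)² ≤ 6² = 36.
  X (9, 13): covers {Southcross} → 90
  Y (6, 5): covers {Southcross, Eastvale} → 96
  Z (1, 8): covers {none} → 0
  W (2, 19): covers {Lakeside} → 250
  V (3, 11): covers {none} → 0
Maximum coverage at W: 250 registered voters.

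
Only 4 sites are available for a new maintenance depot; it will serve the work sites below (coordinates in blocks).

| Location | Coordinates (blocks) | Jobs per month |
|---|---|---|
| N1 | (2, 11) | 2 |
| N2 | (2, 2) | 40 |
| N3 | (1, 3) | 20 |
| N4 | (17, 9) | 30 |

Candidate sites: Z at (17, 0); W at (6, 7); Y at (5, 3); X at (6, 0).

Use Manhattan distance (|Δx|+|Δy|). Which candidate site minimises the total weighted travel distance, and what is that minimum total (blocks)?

Y, total 802 blocks

Total weighted distance at each candidate:
  Z (17, 0): total = 1382
  W (6, 7): total = 946
  Y (5, 3): total = 802
  X (6, 0): total = 1030
Minimum is at Y with total 802 blocks.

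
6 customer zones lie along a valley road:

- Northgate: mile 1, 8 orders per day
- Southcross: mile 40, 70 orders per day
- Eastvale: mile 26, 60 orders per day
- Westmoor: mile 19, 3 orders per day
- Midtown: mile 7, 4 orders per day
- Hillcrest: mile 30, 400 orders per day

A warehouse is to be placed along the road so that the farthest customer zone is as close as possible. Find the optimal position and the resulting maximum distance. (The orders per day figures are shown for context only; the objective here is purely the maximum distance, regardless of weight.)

The 1-center on a line is the midpoint of the two extreme points: leftmost at 1, rightmost at 40.
Optimal location = (1 + 40)/2 = 20.5; maximum distance = (40 − 1)/2 = 19.5.

location 20.5, max distance 19.5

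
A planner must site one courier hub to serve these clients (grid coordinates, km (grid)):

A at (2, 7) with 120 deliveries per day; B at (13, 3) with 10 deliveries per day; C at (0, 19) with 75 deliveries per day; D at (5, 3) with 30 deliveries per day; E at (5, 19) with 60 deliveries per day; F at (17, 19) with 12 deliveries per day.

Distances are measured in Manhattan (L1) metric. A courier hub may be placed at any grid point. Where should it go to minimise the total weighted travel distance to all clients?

(2, 7)

Manhattan distance separates: Σwᵢ(|x−xᵢ|+|y−yᵢ|) = Σwᵢ|x−xᵢ| + Σwᵢ|y−yᵢ|, so x and y are optimised independently as 1-D weighted medians.
Total weight W = 307; half = 153.5.
x-coordinate, sorted with cumulative weight:
  x=0 (C, w=75) cum 75
  x=2 (A, w=120) cum 195  ← median
  x=5 (D, w=30) cum 225
  x=5 (E, w=60) cum 285
  x=13 (B, w=10) cum 295
  x=17 (F, w=12) cum 307
⇒ x* = 2
y-coordinate, sorted with cumulative weight:
  y=3 (B, w=10) cum 10
  y=3 (D, w=30) cum 40
  y=7 (A, w=120) cum 160  ← median
  y=19 (C, w=75) cum 235
  y=19 (E, w=60) cum 295
  y=19 (F, w=12) cum 307
⇒ y* = 7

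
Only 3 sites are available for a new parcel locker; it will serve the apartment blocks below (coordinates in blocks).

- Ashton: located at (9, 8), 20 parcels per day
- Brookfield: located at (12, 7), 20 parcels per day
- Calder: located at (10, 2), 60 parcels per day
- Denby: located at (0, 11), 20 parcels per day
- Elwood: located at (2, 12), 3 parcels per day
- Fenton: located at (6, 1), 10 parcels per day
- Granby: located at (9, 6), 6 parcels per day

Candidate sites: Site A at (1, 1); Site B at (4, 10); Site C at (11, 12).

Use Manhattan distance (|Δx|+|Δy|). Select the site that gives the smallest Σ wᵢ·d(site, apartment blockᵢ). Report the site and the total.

Site C, total 1375 blocks

Total weighted distance at each candidate:
  Site A (1, 1): total = 1624
  Site B (4, 10): total = 1476
  Site C (11, 12): total = 1375
Minimum is at Site C with total 1375 blocks.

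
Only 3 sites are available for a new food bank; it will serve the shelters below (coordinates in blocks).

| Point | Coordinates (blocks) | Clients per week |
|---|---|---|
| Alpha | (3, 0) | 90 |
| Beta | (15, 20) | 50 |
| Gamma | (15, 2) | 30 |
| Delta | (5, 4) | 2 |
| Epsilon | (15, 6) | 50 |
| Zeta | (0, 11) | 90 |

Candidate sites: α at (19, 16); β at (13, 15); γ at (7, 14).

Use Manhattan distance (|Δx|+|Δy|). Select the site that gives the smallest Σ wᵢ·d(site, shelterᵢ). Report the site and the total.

Total weighted distance at each candidate:
  α (19, 16): total = 6732
  β (13, 15): total = 5168
  γ (7, 14): total = 4644
Minimum is at γ with total 4644 blocks.

γ, total 4644 blocks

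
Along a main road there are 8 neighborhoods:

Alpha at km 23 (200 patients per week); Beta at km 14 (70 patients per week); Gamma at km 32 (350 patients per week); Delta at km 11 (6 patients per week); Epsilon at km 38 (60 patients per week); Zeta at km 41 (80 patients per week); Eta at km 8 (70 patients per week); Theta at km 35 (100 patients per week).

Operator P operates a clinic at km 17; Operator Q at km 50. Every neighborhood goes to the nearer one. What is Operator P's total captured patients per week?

The indifferent point is the midpoint (17+50)/2 = 33.5; neighborhoods left of it (closer to Operator P at 17) go to Operator P, those right go to Operator Q.
  Eta at 8 (w=70) → Operator P
  Delta at 11 (w=6) → Operator P
  Beta at 14 (w=70) → Operator P
  Alpha at 23 (w=200) → Operator P
  Gamma at 32 (w=350) → Operator P
  Theta at 35 (w=100) → Operator Q
  Epsilon at 38 (w=60) → Operator Q
  Zeta at 41 (w=80) → Operator Q
Operator P captures 696; Operator Q captures 240.

696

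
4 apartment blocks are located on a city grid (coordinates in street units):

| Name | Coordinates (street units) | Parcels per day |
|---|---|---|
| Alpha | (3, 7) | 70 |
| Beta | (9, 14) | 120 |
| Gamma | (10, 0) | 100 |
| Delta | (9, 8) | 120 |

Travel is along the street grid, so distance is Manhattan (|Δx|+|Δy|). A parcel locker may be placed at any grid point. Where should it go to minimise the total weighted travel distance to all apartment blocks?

(9, 8)

Manhattan distance separates: Σwᵢ(|x−xᵢ|+|y−yᵢ|) = Σwᵢ|x−xᵢ| + Σwᵢ|y−yᵢ|, so x and y are optimised independently as 1-D weighted medians.
Total weight W = 410; half = 205.
x-coordinate, sorted with cumulative weight:
  x=3 (Alpha, w=70) cum 70
  x=9 (Beta, w=120) cum 190
  x=9 (Delta, w=120) cum 310  ← median
  x=10 (Gamma, w=100) cum 410
⇒ x* = 9
y-coordinate, sorted with cumulative weight:
  y=0 (Gamma, w=100) cum 100
  y=7 (Alpha, w=70) cum 170
  y=8 (Delta, w=120) cum 290  ← median
  y=14 (Beta, w=120) cum 410
⇒ y* = 8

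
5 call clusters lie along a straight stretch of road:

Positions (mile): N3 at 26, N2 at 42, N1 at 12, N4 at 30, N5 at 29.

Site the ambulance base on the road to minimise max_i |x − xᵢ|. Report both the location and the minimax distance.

location 27, max distance 15

The 1-center on a line is the midpoint of the two extreme points: leftmost at 12, rightmost at 42.
Optimal location = (12 + 42)/2 = 27; maximum distance = (42 − 12)/2 = 15.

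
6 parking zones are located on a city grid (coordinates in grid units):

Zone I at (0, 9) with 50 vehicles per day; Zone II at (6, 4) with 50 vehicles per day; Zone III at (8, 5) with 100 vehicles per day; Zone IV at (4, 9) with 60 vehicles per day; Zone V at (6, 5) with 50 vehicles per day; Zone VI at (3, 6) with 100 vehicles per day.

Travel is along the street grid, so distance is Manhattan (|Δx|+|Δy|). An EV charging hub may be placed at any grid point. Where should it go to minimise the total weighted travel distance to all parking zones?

Manhattan distance separates: Σwᵢ(|x−xᵢ|+|y−yᵢ|) = Σwᵢ|x−xᵢ| + Σwᵢ|y−yᵢ|, so x and y are optimised independently as 1-D weighted medians.
Total weight W = 410; half = 205.
x-coordinate, sorted with cumulative weight:
  x=0 (Zone I, w=50) cum 50
  x=3 (Zone VI, w=100) cum 150
  x=4 (Zone IV, w=60) cum 210  ← median
  x=6 (Zone II, w=50) cum 260
  x=6 (Zone V, w=50) cum 310
  x=8 (Zone III, w=100) cum 410
⇒ x* = 4
y-coordinate, sorted with cumulative weight:
  y=4 (Zone II, w=50) cum 50
  y=5 (Zone III, w=100) cum 150
  y=5 (Zone V, w=50) cum 200
  y=6 (Zone VI, w=100) cum 300  ← median
  y=9 (Zone I, w=50) cum 350
  y=9 (Zone IV, w=60) cum 410
⇒ y* = 6

(4, 6)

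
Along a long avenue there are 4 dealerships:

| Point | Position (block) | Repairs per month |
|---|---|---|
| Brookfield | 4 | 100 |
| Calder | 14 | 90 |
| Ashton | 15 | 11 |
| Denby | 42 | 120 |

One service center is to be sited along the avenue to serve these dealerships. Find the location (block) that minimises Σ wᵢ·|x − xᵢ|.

x = 14

For a sum of weighted absolute distances on a line, the optimum is the weighted median (not the mean). Total weight W = 321; half-weight = 160.5.
Sort by position and accumulate weight:
  block 4 (Brookfield, w=100) → cum 100
  block 14 (Calder, w=90) → cum 190  ≥ 160.5 → median here
  block 15 (Ashton, w=11) → cum 201
  block 42 (Denby, w=120) → cum 321
Optimal location: block 14.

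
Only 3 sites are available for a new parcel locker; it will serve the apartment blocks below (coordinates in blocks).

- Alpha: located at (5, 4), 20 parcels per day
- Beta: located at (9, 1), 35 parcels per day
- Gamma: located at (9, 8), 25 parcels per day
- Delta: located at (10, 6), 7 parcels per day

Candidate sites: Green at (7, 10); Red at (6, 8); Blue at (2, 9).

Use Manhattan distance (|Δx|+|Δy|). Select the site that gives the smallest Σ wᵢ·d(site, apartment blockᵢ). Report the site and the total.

Total weighted distance at each candidate:
  Green (7, 10): total = 694
  Red (6, 8): total = 567
  Blue (2, 9): total = 962
Minimum is at Red with total 567 blocks.

Red, total 567 blocks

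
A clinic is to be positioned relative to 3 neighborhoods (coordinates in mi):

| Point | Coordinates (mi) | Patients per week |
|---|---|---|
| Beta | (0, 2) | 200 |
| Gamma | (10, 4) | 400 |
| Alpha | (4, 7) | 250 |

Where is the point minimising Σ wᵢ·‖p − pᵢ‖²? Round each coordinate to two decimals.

The minimiser of Σwᵢ‖p−pᵢ‖² is the weighted centroid p* = (Σwᵢpᵢ)/(Σwᵢ).
Σwᵢ = 850.
Σwᵢxᵢ = 200·0 + 400·10 + 250·4 = 5000.
Σwᵢyᵢ = 200·2 + 400·4 + 250·7 = 3750.
x* = 5000/850 = 5.88, y* = 3750/850 = 4.41.

(5.88, 4.41)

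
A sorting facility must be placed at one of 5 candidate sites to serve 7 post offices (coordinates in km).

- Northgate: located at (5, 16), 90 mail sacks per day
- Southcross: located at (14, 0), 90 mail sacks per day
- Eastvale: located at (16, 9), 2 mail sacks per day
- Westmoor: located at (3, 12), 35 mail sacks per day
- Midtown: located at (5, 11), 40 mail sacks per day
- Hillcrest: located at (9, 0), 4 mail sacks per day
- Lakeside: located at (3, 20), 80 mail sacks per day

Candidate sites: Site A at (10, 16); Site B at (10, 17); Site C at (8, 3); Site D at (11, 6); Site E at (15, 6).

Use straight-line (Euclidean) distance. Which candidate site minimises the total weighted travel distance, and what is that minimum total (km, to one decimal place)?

Total weighted distance at each candidate:
  Site A (10, 16): total = 3226.9
  Site B (10, 17): total = 3341.6
  Site C (8, 3): total = 3956.8
  Site D (11, 6): total = 3642.6
  Site E (15, 6): total = 4252.4
Minimum is at Site A with total 3226.9 km.

Site A, total 3226.9 km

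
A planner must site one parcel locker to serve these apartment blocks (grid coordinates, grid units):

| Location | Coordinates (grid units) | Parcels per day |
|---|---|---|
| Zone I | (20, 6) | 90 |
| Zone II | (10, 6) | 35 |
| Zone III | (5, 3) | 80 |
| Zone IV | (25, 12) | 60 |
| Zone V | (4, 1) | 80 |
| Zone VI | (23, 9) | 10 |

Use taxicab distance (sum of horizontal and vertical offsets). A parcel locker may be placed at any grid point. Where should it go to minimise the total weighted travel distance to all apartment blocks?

Manhattan distance separates: Σwᵢ(|x−xᵢ|+|y−yᵢ|) = Σwᵢ|x−xᵢ| + Σwᵢ|y−yᵢ|, so x and y are optimised independently as 1-D weighted medians.
Total weight W = 355; half = 177.5.
x-coordinate, sorted with cumulative weight:
  x=4 (Zone V, w=80) cum 80
  x=5 (Zone III, w=80) cum 160
  x=10 (Zone II, w=35) cum 195  ← median
  x=20 (Zone I, w=90) cum 285
  x=23 (Zone VI, w=10) cum 295
  x=25 (Zone IV, w=60) cum 355
⇒ x* = 10
y-coordinate, sorted with cumulative weight:
  y=1 (Zone V, w=80) cum 80
  y=3 (Zone III, w=80) cum 160
  y=6 (Zone I, w=90) cum 250  ← median
  y=6 (Zone II, w=35) cum 285
  y=9 (Zone VI, w=10) cum 295
  y=12 (Zone IV, w=60) cum 355
⇒ y* = 6

(10, 6)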